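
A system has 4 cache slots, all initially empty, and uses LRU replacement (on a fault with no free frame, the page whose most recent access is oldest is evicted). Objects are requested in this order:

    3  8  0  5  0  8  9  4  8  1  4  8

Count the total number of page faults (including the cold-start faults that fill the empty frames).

7

3 -> fault, frames [3]
8 -> fault, frames [3, 8]
0 -> fault, frames [3, 8, 0]
5 -> fault, frames [3, 8, 0, 5]
0 -> hit
8 -> hit
9 -> fault, evict 3, frames [5, 0, 8, 9]
4 -> fault, evict 5, frames [0, 8, 9, 4]
8 -> hit
1 -> fault, evict 0, frames [9, 4, 8, 1]
4 -> hit
8 -> hit
Page faults: 7.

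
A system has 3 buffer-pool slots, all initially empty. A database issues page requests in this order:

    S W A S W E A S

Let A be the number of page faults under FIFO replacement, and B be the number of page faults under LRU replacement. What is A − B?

Under FIFO: F F F . . F . F → 5 faults.
Under LRU: F F F . . F F F → 6 faults.
A − B = 5 − 6 = -1.

-1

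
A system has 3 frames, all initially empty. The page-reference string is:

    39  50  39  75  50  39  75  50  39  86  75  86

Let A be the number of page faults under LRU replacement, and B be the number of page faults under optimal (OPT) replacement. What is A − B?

1

Under LRU: F F . F . . . . . F F . → 5 faults.
Under OPT: F F . F . . . . . F . . → 4 faults.
A − B = 5 − 4 = 1.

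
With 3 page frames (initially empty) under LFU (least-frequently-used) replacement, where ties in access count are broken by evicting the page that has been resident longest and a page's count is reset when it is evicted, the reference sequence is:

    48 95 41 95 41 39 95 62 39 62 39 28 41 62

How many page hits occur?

48 -> miss, frames [48]
95 -> miss, frames [48, 95]
41 -> miss, frames [48, 95, 41]
95 -> hit
41 -> hit
39 -> miss, evict 48, frames [95, 41, 39]
95 -> hit
62 -> miss, evict 39, frames [95, 41, 62]
39 -> miss, evict 62, frames [95, 41, 39]
62 -> miss, evict 39, frames [95, 41, 62]
39 -> miss, evict 62, frames [95, 41, 39]
28 -> miss, evict 39, frames [95, 41, 28]
41 -> hit
62 -> miss, evict 28, frames [95, 41, 62]
Hits: 4.

4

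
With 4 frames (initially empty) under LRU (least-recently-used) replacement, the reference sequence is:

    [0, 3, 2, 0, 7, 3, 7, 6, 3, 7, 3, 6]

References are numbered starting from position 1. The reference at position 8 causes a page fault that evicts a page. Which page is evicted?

2

pos 1: 0 → fault, frames {0}
pos 2: 3 → fault, frames {0,3}
pos 3: 2 → fault, frames {0,3,2}
pos 4: 0 → hit
pos 5: 7 → fault, frames {3,2,0,7}
pos 6: 3 → hit
pos 7: 7 → hit
pos 8: 6 → fault, evict 2, frames {0,3,7,6}
At position 8, page 2 is evicted.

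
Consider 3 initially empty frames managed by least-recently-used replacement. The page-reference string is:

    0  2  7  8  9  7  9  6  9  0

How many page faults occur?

7

0 -> miss, frames (0)
2 -> miss, frames (0 2)
7 -> miss, frames (0 2 7)
8 -> miss, evict 0, frames (2 7 8)
9 -> miss, evict 2, frames (7 8 9)
7 -> hit
9 -> hit
6 -> miss, evict 8, frames (7 9 6)
9 -> hit
0 -> miss, evict 7, frames (6 9 0)
Page faults: 7.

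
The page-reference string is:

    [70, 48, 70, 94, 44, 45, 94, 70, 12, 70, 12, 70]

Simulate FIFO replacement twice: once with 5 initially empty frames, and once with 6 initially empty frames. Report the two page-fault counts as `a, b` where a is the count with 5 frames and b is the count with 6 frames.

7, 6

5 frames: F F . F F F . . F F . . → 7 faults.
6 frames: F F . F F F . . F . . . → 6 faults.
6 < 7: adding a frame reduced faults, as is typical.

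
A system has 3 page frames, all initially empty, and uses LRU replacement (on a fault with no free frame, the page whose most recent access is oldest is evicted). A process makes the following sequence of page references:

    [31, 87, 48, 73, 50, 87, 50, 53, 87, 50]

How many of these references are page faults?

7

31 -> fault, frames (31)
87 -> fault, frames (31 87)
48 -> fault, frames (31 87 48)
73 -> fault, evict 31, frames (87 48 73)
50 -> fault, evict 87, frames (48 73 50)
87 -> fault, evict 48, frames (73 50 87)
50 -> hit
53 -> fault, evict 73, frames (87 50 53)
87 -> hit
50 -> hit
Page faults: 7.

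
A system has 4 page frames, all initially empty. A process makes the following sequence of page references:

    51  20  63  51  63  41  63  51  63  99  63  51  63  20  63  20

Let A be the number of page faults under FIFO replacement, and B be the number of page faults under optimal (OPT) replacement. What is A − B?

3

Under FIFO: F F F . . F . . . F . F . F F . → 8 faults.
Under OPT: F F F . . F . . . F . . . . . . → 5 faults.
A − B = 8 − 5 = 3.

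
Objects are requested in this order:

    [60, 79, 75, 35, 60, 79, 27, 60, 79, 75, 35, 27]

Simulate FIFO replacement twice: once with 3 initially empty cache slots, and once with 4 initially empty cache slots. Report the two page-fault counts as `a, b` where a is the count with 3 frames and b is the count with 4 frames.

3 frames: F F F F F F F . . F F . → 9 faults.
4 frames: F F F F . . F F F F F F → 10 faults.
10 > 9: adding a frame increased faults — Belady's anomaly.

9, 10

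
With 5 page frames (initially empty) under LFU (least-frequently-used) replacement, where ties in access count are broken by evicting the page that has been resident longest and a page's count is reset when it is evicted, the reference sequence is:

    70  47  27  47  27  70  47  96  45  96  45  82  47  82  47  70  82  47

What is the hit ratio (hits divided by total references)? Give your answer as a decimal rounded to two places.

70 -> miss, frames {70}
47 -> miss, frames {70,47}
27 -> miss, frames {70,47,27}
47 -> hit
27 -> hit
70 -> hit
47 -> hit
96 -> miss, frames {70,47,27,96}
45 -> miss, frames {70,47,27,96,45}
96 -> hit
45 -> hit
82 -> miss, evict 70, frames {47,27,96,45,82}
47 -> hit
82 -> hit
47 -> hit
70 -> miss, evict 27, frames {47,96,45,82,70}
82 -> hit
47 -> hit
Hits: 11 of 18 references → 11/18 = 0.6111.

0.61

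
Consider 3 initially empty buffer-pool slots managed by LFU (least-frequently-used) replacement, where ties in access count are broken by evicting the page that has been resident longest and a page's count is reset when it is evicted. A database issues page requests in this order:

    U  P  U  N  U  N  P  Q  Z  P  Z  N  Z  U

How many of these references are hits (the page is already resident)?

U -> fault, frames {U}
P -> fault, frames {U,P}
U -> hit
N -> fault, frames {U,P,N}
U -> hit
N -> hit
P -> hit
Q -> fault, evict P, frames {U,N,Q}
Z -> fault, evict Q, frames {U,N,Z}
P -> fault, evict Z, frames {U,N,P}
Z -> fault, evict P, frames {U,N,Z}
N -> hit
Z -> hit
U -> hit
Hits: 7.

7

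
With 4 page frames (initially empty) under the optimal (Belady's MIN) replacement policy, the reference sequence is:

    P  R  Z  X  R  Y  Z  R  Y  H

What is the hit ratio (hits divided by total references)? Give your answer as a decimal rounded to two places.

P -> fault, frames [P]
R -> fault, frames [P, R]
Z -> fault, frames [P, R, Z]
X -> fault, frames [P, R, Z, X]
R -> hit
Y -> fault, evict X, frames [P, R, Z, Y]
Z -> hit
R -> hit
Y -> hit
H -> fault, evict Y, frames [P, R, Z, H]
Hits: 4 of 10 references → 4/10 = 0.4000.

0.40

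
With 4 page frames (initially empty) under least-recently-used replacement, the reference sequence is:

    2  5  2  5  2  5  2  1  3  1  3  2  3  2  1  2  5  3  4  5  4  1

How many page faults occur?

6

2 → miss, frames [2]
5 → miss, frames [2, 5]
2 → hit
5 → hit
2 → hit
5 → hit
2 → hit
1 → miss, frames [5, 2, 1]
3 → miss, frames [5, 2, 1, 3]
1 → hit
3 → hit
2 → hit
3 → hit
2 → hit
1 → hit
2 → hit
5 → hit
3 → hit
4 → miss, evict 1, frames [2, 5, 3, 4]
5 → hit
4 → hit
1 → miss, evict 2, frames [3, 5, 4, 1]
Page faults: 6.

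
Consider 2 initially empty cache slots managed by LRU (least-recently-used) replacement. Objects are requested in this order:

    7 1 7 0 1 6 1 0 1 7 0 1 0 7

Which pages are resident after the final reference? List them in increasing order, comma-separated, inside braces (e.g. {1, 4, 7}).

{0, 7}

7 → miss, frames {7}
1 → miss, frames {7,1}
7 → hit
0 → miss, evict 1, frames {7,0}
1 → miss, evict 7, frames {0,1}
6 → miss, evict 0, frames {1,6}
1 → hit
0 → miss, evict 6, frames {1,0}
1 → hit
7 → miss, evict 0, frames {1,7}
0 → miss, evict 1, frames {7,0}
1 → miss, evict 7, frames {0,1}
0 → hit
7 → miss, evict 1, frames {0,7}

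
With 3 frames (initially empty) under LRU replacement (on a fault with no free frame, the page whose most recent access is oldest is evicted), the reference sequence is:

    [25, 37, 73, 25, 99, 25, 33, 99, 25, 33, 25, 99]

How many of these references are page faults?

25 -> fault, frames {25}
37 -> fault, frames {25,37}
73 -> fault, frames {25,37,73}
25 -> hit
99 -> fault, evict 37, frames {73,25,99}
25 -> hit
33 -> fault, evict 73, frames {99,25,33}
99 -> hit
25 -> hit
33 -> hit
25 -> hit
99 -> hit
Page faults: 5.

5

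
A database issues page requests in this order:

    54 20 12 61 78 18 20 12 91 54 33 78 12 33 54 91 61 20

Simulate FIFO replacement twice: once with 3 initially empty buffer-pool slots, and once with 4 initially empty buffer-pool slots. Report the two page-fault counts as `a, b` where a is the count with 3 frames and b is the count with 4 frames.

17, 16

3 frames: F F F F F F F F F F F F F . F F F F → 17 faults.
4 frames: F F F F F F F F F F F F F . . F F F → 16 faults.
16 < 17: adding a frame reduced faults, as is typical.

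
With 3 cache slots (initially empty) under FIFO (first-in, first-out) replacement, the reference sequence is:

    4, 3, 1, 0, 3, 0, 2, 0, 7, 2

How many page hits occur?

4

4 → fault, frames {4}
3 → fault, frames {4,3}
1 → fault, frames {4,3,1}
0 → fault, evict 4, frames {3,1,0}
3 → hit
0 → hit
2 → fault, evict 3, frames {1,0,2}
0 → hit
7 → fault, evict 1, frames {0,2,7}
2 → hit
Hits: 4.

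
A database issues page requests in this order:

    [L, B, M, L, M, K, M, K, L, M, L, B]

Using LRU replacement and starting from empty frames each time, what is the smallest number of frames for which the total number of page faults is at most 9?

2

f=1: 12 faults
f=2: 8 faults
f=3: 5 faults
f=4: 4 faults
Smallest f with faults ≤ 9 is 2.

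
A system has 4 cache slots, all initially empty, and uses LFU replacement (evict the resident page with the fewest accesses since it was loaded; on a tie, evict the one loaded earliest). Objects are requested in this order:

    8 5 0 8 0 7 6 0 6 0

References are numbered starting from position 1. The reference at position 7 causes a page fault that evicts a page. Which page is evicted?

pos 1: 8 -> fault, frames {8}
pos 2: 5 -> fault, frames {8,5}
pos 3: 0 -> fault, frames {8,5,0}
pos 4: 8 -> hit
pos 5: 0 -> hit
pos 6: 7 -> fault, frames {8,5,0,7}
pos 7: 6 -> fault, evict 5, frames {8,0,7,6}
At position 7, page 5 is evicted.

5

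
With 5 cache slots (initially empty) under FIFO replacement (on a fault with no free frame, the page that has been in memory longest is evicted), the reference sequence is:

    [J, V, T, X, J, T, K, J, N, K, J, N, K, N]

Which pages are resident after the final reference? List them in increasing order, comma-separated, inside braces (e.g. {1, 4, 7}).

J: miss, frames [J]
V: miss, frames [J, V]
T: miss, frames [J, V, T]
X: miss, frames [J, V, T, X]
J: hit
T: hit
K: miss, frames [J, V, T, X, K]
J: hit
N: miss, evict J, frames [V, T, X, K, N]
K: hit
J: miss, evict V, frames [T, X, K, N, J]
N: hit
K: hit
N: hit

{J, K, N, T, X}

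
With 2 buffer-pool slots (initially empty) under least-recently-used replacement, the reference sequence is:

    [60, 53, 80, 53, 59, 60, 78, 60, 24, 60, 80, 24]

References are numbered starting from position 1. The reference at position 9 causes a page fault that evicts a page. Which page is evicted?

78

pos 1: 60 -> fault, frames {60}
pos 2: 53 -> fault, frames {60,53}
pos 3: 80 -> fault, evict 60, frames {53,80}
pos 4: 53 -> hit
pos 5: 59 -> fault, evict 80, frames {53,59}
pos 6: 60 -> fault, evict 53, frames {59,60}
pos 7: 78 -> fault, evict 59, frames {60,78}
pos 8: 60 -> hit
pos 9: 24 -> fault, evict 78, frames {60,24}
At position 9, page 78 is evicted.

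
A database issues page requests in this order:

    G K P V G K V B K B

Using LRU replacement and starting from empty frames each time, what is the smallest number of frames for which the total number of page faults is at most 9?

2

f=1: 10 faults
f=2: 9 faults
f=3: 7 faults
f=4: 5 faults
f=5: 5 faults
Smallest f with faults ≤ 9 is 2.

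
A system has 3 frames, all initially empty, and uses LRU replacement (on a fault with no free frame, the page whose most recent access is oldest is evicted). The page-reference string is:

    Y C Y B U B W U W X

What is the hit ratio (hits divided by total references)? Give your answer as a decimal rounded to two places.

Y -> miss, frames [Y]
C -> miss, frames [Y, C]
Y -> hit
B -> miss, frames [C, Y, B]
U -> miss, evict C, frames [Y, B, U]
B -> hit
W -> miss, evict Y, frames [U, B, W]
U -> hit
W -> hit
X -> miss, evict B, frames [U, W, X]
Hits: 4 of 10 references → 4/10 = 0.4000.

0.40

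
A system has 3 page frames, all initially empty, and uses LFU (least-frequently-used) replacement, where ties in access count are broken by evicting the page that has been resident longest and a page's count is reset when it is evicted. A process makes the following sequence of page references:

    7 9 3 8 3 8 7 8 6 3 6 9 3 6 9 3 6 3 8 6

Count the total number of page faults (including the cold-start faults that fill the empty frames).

10

7: fault, frames (7)
9: fault, frames (7 9)
3: fault, frames (7 9 3)
8: fault, evict 7, frames (9 3 8)
3: hit
8: hit
7: fault, evict 9, frames (3 8 7)
8: hit
6: fault, evict 7, frames (3 8 6)
3: hit
6: hit
9: fault, evict 6, frames (3 8 9)
3: hit
6: fault, evict 9, frames (3 8 6)
9: fault, evict 6, frames (3 8 9)
3: hit
6: fault, evict 9, frames (3 8 6)
3: hit
8: hit
6: hit
Page faults: 10.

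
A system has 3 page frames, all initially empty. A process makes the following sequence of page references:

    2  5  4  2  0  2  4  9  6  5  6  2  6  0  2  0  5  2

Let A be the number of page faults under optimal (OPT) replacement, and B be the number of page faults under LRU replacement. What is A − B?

-2

Under OPT: F F F . F . . F F F . . . F . . . . → 8 faults.
Under LRU: F F F . F . . F F F . F . F . . F . → 10 faults.
A − B = 8 − 10 = -2.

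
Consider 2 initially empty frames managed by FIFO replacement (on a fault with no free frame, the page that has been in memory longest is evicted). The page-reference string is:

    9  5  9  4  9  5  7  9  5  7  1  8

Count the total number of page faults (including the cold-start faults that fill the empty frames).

11

9 → fault, frames {9}
5 → fault, frames {9,5}
9 → hit
4 → fault, evict 9, frames {5,4}
9 → fault, evict 5, frames {4,9}
5 → fault, evict 4, frames {9,5}
7 → fault, evict 9, frames {5,7}
9 → fault, evict 5, frames {7,9}
5 → fault, evict 7, frames {9,5}
7 → fault, evict 9, frames {5,7}
1 → fault, evict 5, frames {7,1}
8 → fault, evict 7, frames {1,8}
Page faults: 11.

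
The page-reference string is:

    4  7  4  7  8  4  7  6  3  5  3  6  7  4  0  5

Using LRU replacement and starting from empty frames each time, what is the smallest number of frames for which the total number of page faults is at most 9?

f=1: 16 faults
f=2: 13 faults
f=3: 10 faults
f=4: 9 faults
f=5: 8 faults
f=6: 7 faults
f=7: 7 faults
Smallest f with faults ≤ 9 is 4.

4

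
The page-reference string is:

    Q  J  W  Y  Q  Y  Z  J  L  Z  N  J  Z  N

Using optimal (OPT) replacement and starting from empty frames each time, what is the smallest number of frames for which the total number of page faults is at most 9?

3

f=1: 14 faults
f=2: 10 faults
f=3: 7 faults
f=4: 7 faults
f=5: 7 faults
f=6: 7 faults
f=7: 7 faults
Smallest f with faults ≤ 9 is 3.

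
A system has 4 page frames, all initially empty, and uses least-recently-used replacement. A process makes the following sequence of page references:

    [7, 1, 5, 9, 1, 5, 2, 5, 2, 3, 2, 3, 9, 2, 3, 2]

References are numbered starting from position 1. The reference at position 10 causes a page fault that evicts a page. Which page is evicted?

pos 1: 7 -> miss, frames (7)
pos 2: 1 -> miss, frames (7 1)
pos 3: 5 -> miss, frames (7 1 5)
pos 4: 9 -> miss, frames (7 1 5 9)
pos 5: 1 -> hit
pos 6: 5 -> hit
pos 7: 2 -> miss, evict 7, frames (9 1 5 2)
pos 8: 5 -> hit
pos 9: 2 -> hit
pos 10: 3 -> miss, evict 9, frames (1 5 2 3)
At position 10, page 9 is evicted.

9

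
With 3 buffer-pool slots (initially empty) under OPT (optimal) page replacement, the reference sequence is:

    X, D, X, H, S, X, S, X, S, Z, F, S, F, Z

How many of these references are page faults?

6

X → miss, frames {X}
D → miss, frames {X,D}
X → hit
H → miss, frames {X,D,H}
S → miss, evict H, frames {X,D,S}
X → hit
S → hit
X → hit
S → hit
Z → miss, evict D, frames {X,S,Z}
F → miss, evict X, frames {S,Z,F}
S → hit
F → hit
Z → hit
Page faults: 6.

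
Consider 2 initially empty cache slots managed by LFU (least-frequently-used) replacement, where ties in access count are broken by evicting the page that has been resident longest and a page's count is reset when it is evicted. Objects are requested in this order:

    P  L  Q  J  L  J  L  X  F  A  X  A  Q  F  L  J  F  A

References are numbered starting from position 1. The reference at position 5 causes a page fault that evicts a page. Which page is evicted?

Q

pos 1: P -> fault, frames (P)
pos 2: L -> fault, frames (P L)
pos 3: Q -> fault, evict P, frames (L Q)
pos 4: J -> fault, evict L, frames (Q J)
pos 5: L -> fault, evict Q, frames (J L)
At position 5, page Q is evicted.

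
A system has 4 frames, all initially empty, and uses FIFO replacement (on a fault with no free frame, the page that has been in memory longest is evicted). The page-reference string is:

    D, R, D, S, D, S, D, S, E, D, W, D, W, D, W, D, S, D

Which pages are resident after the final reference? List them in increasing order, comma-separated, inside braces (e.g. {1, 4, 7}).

D: miss, frames {D}
R: miss, frames {D,R}
D: hit
S: miss, frames {D,R,S}
D: hit
S: hit
D: hit
S: hit
E: miss, frames {D,R,S,E}
D: hit
W: miss, evict D, frames {R,S,E,W}
D: miss, evict R, frames {S,E,W,D}
W: hit
D: hit
W: hit
D: hit
S: hit
D: hit

{D, E, S, W}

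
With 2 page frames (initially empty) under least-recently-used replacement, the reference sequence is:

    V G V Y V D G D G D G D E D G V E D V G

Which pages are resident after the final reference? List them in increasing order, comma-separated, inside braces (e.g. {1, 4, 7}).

{G, V}

V -> miss, frames (V)
G -> miss, frames (V G)
V -> hit
Y -> miss, evict G, frames (V Y)
V -> hit
D -> miss, evict Y, frames (V D)
G -> miss, evict V, frames (D G)
D -> hit
G -> hit
D -> hit
G -> hit
D -> hit
E -> miss, evict G, frames (D E)
D -> hit
G -> miss, evict E, frames (D G)
V -> miss, evict D, frames (G V)
E -> miss, evict G, frames (V E)
D -> miss, evict V, frames (E D)
V -> miss, evict E, frames (D V)
G -> miss, evict D, frames (V G)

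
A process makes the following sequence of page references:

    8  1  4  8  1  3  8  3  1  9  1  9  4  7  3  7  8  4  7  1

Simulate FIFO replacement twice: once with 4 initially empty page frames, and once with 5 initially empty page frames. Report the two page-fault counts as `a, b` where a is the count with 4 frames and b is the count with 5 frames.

4 frames: F F F . . F . . . F . . . F . . F F . F → 9 faults.
5 frames: F F F . . F . . . F . . . F . . F . . F → 8 faults.
8 < 9: adding a frame reduced faults, as is typical.

9, 8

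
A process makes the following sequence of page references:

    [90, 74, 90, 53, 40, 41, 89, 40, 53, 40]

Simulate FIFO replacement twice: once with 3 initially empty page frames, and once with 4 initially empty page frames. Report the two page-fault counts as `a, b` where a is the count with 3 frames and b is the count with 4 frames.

8, 6

3 frames: F F . F F F F . F F → 8 faults.
4 frames: F F . F F F F . . . → 6 faults.
6 < 8: adding a frame reduced faults, as is typical.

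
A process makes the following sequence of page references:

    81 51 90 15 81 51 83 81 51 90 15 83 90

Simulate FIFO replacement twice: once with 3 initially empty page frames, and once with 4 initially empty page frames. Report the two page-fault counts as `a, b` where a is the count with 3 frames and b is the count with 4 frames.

9, 10

3 frames: F F F F F F F . . F F . . → 9 faults.
4 frames: F F F F . . F F F F F F . → 10 faults.
10 > 9: adding a frame increased faults — Belady's anomaly.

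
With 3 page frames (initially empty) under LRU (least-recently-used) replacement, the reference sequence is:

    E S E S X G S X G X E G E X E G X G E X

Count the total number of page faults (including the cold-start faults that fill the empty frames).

5

E → miss, frames (E)
S → miss, frames (E S)
E → hit
S → hit
X → miss, frames (E S X)
G → miss, evict E, frames (S X G)
S → hit
X → hit
G → hit
X → hit
E → miss, evict S, frames (G X E)
G → hit
E → hit
X → hit
E → hit
G → hit
X → hit
G → hit
E → hit
X → hit
Page faults: 5.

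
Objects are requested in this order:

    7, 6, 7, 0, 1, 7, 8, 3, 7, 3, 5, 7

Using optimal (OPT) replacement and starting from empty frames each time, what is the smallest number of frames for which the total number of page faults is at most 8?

f=1: 12 faults
f=2: 7 faults
f=3: 7 faults
f=4: 7 faults
f=5: 7 faults
f=6: 7 faults
f=7: 7 faults
Smallest f with faults ≤ 8 is 2.

2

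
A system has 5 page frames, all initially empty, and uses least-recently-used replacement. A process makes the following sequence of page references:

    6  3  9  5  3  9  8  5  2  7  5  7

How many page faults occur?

6 → fault, frames [6]
3 → fault, frames [6, 3]
9 → fault, frames [6, 3, 9]
5 → fault, frames [6, 3, 9, 5]
3 → hit
9 → hit
8 → fault, frames [6, 5, 3, 9, 8]
5 → hit
2 → fault, evict 6, frames [3, 9, 8, 5, 2]
7 → fault, evict 3, frames [9, 8, 5, 2, 7]
5 → hit
7 → hit
Page faults: 7.

7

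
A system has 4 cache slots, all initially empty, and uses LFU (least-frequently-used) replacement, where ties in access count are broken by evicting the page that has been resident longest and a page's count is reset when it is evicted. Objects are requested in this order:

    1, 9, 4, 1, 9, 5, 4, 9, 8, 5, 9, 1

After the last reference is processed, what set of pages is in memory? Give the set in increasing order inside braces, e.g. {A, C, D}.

{1, 4, 5, 9}

1 -> fault, frames (1)
9 -> fault, frames (1 9)
4 -> fault, frames (1 9 4)
1 -> hit
9 -> hit
5 -> fault, frames (1 9 4 5)
4 -> hit
9 -> hit
8 -> fault, evict 5, frames (1 9 4 8)
5 -> fault, evict 8, frames (1 9 4 5)
9 -> hit
1 -> hit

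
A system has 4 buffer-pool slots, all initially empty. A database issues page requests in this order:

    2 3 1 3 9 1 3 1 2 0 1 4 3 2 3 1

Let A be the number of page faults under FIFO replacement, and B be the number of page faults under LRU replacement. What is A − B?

1

Under FIFO: F F F . F . . . . F . F F F . F → 9 faults.
Under LRU: F F F . F . . . . F . F F F . . → 8 faults.
A − B = 9 − 8 = 1.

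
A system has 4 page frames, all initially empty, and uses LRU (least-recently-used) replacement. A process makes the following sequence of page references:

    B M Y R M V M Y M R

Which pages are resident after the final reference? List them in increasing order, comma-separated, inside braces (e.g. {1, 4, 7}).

{M, R, V, Y}

B -> fault, frames [B]
M -> fault, frames [B, M]
Y -> fault, frames [B, M, Y]
R -> fault, frames [B, M, Y, R]
M -> hit
V -> fault, evict B, frames [Y, R, M, V]
M -> hit
Y -> hit
M -> hit
R -> hit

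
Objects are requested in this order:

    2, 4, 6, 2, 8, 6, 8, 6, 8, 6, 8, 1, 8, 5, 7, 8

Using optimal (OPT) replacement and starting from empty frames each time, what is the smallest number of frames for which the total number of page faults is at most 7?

2

f=1: 16 faults
f=2: 7 faults
f=3: 7 faults
f=4: 7 faults
f=5: 7 faults
f=6: 7 faults
f=7: 7 faults
Smallest f with faults ≤ 7 is 2.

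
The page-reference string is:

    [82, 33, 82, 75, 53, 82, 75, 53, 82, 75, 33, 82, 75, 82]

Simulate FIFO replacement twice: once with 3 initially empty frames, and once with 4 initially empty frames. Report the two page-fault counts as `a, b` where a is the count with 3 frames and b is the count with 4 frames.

7, 4

3 frames: F F . F F F . . . . F . F . → 7 faults.
4 frames: F F . F F . . . . . . . . . → 4 faults.
4 < 7: adding a frame reduced faults, as is typical.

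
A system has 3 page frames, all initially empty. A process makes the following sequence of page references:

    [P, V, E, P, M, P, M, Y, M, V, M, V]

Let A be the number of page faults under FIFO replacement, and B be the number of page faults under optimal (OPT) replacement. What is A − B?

3

Under FIFO: F F F . F F . F . F F . → 8 faults.
Under OPT: F F F . F . . F . . . . → 5 faults.
A − B = 8 − 5 = 3.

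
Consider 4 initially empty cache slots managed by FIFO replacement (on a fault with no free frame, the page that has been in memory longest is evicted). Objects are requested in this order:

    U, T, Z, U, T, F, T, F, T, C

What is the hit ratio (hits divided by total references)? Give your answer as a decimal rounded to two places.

0.50

U → fault, frames (U)
T → fault, frames (U T)
Z → fault, frames (U T Z)
U → hit
T → hit
F → fault, frames (U T Z F)
T → hit
F → hit
T → hit
C → fault, evict U, frames (T Z F C)
Hits: 5 of 10 references → 5/10 = 0.5000.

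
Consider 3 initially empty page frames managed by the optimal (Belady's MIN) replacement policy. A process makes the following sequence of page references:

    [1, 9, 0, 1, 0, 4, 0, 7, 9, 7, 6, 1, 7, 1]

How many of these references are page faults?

1: miss, frames [1]
9: miss, frames [1, 9]
0: miss, frames [1, 9, 0]
1: hit
0: hit
4: miss, evict 1, frames [9, 0, 4]
0: hit
7: miss, evict 4, frames [9, 0, 7]
9: hit
7: hit
6: miss, evict 0, frames [9, 7, 6]
1: miss, evict 6, frames [9, 7, 1]
7: hit
1: hit
Page faults: 7.

7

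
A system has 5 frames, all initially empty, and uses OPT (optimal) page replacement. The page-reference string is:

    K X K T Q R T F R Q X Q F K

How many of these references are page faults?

6

K: miss, frames {K}
X: miss, frames {K,X}
K: hit
T: miss, frames {K,X,T}
Q: miss, frames {K,X,T,Q}
R: miss, frames {K,X,T,Q,R}
T: hit
F: miss, evict T, frames {K,X,Q,R,F}
R: hit
Q: hit
X: hit
Q: hit
F: hit
K: hit
Page faults: 6.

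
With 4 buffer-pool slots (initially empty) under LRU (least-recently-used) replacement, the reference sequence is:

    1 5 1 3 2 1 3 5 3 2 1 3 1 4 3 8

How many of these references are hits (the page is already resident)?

1 -> fault, frames [1]
5 -> fault, frames [1, 5]
1 -> hit
3 -> fault, frames [5, 1, 3]
2 -> fault, frames [5, 1, 3, 2]
1 -> hit
3 -> hit
5 -> hit
3 -> hit
2 -> hit
1 -> hit
3 -> hit
1 -> hit
4 -> fault, evict 5, frames [2, 3, 1, 4]
3 -> hit
8 -> fault, evict 2, frames [1, 4, 3, 8]
Hits: 10.

10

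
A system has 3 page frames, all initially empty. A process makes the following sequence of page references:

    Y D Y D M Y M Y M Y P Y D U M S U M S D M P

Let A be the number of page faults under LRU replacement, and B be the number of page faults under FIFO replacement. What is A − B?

Under LRU: F F . . F . . . . . F . F F F F . . . F . F → 10 faults.
Under FIFO: F F . . F . . . . . F F F F F F . . . F . F → 11 faults.
A − B = 10 − 11 = -1.

-1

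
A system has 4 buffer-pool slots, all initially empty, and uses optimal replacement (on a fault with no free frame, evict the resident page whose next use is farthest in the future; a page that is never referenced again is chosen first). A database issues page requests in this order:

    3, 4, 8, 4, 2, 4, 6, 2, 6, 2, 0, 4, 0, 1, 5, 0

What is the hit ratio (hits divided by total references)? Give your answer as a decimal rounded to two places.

3 -> fault, frames (3)
4 -> fault, frames (3 4)
8 -> fault, frames (3 4 8)
4 -> hit
2 -> fault, frames (3 4 8 2)
4 -> hit
6 -> fault, evict 8, frames (3 4 2 6)
2 -> hit
6 -> hit
2 -> hit
0 -> fault, evict 6, frames (3 4 2 0)
4 -> hit
0 -> hit
1 -> fault, evict 2, frames (3 4 0 1)
5 -> fault, evict 1, frames (3 4 0 5)
0 -> hit
Hits: 8 of 16 references → 8/16 = 0.5000.

0.50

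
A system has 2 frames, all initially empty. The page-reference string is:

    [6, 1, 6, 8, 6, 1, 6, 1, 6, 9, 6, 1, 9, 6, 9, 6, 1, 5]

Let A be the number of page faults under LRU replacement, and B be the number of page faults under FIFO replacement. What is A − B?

-2

Under LRU: F F . F . F . . . F . F F F . . F F → 10 faults.
Under FIFO: F F . F F F . . . F F F F F . . F F → 12 faults.
A − B = 10 − 12 = -2.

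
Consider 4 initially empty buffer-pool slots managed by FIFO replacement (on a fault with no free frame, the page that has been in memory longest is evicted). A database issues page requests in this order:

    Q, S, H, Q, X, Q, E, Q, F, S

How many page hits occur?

2

Q -> fault, frames [Q]
S -> fault, frames [Q, S]
H -> fault, frames [Q, S, H]
Q -> hit
X -> fault, frames [Q, S, H, X]
Q -> hit
E -> fault, evict Q, frames [S, H, X, E]
Q -> fault, evict S, frames [H, X, E, Q]
F -> fault, evict H, frames [X, E, Q, F]
S -> fault, evict X, frames [E, Q, F, S]
Hits: 2.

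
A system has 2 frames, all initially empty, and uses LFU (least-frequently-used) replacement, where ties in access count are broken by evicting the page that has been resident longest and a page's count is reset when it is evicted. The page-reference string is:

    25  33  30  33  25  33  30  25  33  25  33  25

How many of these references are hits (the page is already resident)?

6

25 -> miss, frames [25]
33 -> miss, frames [25, 33]
30 -> miss, evict 25, frames [33, 30]
33 -> hit
25 -> miss, evict 30, frames [33, 25]
33 -> hit
30 -> miss, evict 25, frames [33, 30]
25 -> miss, evict 30, frames [33, 25]
33 -> hit
25 -> hit
33 -> hit
25 -> hit
Hits: 6.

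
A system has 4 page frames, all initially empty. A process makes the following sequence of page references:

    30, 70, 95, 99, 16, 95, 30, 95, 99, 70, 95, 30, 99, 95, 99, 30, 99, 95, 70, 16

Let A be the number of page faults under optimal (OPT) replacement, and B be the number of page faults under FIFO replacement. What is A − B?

-3

Under OPT: F F F F F . . . . F . . . . . . . . . F → 7 faults.
Under FIFO: F F F F F . F . . F F . F . . . . . . F → 10 faults.
A − B = 7 − 10 = -3.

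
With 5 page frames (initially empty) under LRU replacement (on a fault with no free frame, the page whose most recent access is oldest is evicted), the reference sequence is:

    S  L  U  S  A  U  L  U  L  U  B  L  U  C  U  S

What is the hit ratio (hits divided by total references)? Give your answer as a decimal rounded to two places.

S → miss, frames [S]
L → miss, frames [S, L]
U → miss, frames [S, L, U]
S → hit
A → miss, frames [L, U, S, A]
U → hit
L → hit
U → hit
L → hit
U → hit
B → miss, frames [S, A, L, U, B]
L → hit
U → hit
C → miss, evict S, frames [A, B, L, U, C]
U → hit
S → miss, evict A, frames [B, L, C, U, S]
Hits: 9 of 16 references → 9/16 = 0.5625.

0.56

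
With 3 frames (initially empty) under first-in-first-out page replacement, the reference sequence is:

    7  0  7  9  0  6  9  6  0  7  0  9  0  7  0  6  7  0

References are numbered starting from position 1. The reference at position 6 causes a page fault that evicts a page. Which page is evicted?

pos 1: 7 -> fault, frames {7}
pos 2: 0 -> fault, frames {7,0}
pos 3: 7 -> hit
pos 4: 9 -> fault, frames {7,0,9}
pos 5: 0 -> hit
pos 6: 6 -> fault, evict 7, frames {0,9,6}
At position 6, page 7 is evicted.

7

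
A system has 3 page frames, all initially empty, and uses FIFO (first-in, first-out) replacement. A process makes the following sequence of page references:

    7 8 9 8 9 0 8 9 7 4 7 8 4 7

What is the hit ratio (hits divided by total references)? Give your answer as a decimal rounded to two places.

0.50

7 -> fault, frames {7}
8 -> fault, frames {7,8}
9 -> fault, frames {7,8,9}
8 -> hit
9 -> hit
0 -> fault, evict 7, frames {8,9,0}
8 -> hit
9 -> hit
7 -> fault, evict 8, frames {9,0,7}
4 -> fault, evict 9, frames {0,7,4}
7 -> hit
8 -> fault, evict 0, frames {7,4,8}
4 -> hit
7 -> hit
Hits: 7 of 14 references → 7/14 = 0.5000.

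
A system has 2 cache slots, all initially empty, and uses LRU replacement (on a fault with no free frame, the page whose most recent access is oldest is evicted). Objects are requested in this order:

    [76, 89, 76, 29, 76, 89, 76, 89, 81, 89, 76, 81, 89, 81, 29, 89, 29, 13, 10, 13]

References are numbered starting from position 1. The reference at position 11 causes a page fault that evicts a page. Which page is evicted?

81

pos 1: 76: miss, frames {76}
pos 2: 89: miss, frames {76,89}
pos 3: 76: hit
pos 4: 29: miss, evict 89, frames {76,29}
pos 5: 76: hit
pos 6: 89: miss, evict 29, frames {76,89}
pos 7: 76: hit
pos 8: 89: hit
pos 9: 81: miss, evict 76, frames {89,81}
pos 10: 89: hit
pos 11: 76: miss, evict 81, frames {89,76}
At position 11, page 81 is evicted.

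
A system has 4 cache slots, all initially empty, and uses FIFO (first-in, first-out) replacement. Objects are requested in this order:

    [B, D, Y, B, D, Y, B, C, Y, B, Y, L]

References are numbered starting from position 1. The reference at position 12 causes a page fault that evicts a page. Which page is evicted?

pos 1: B → fault, frames {B}
pos 2: D → fault, frames {B,D}
pos 3: Y → fault, frames {B,D,Y}
pos 4: B → hit
pos 5: D → hit
pos 6: Y → hit
pos 7: B → hit
pos 8: C → fault, frames {B,D,Y,C}
pos 9: Y → hit
pos 10: B → hit
pos 11: Y → hit
pos 12: L → fault, evict B, frames {D,Y,C,L}
At position 12, page B is evicted.

B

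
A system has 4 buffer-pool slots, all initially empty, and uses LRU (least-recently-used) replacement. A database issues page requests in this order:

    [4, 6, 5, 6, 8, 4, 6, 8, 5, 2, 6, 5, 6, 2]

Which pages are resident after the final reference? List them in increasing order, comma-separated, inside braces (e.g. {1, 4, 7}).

{2, 5, 6, 8}

4 → fault, frames [4]
6 → fault, frames [4, 6]
5 → fault, frames [4, 6, 5]
6 → hit
8 → fault, frames [4, 5, 6, 8]
4 → hit
6 → hit
8 → hit
5 → hit
2 → fault, evict 4, frames [6, 8, 5, 2]
6 → hit
5 → hit
6 → hit
2 → hit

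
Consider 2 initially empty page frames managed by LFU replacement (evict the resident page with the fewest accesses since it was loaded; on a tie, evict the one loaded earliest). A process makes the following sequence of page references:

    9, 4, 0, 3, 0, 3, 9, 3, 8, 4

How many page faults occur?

7

9 -> fault, frames {9}
4 -> fault, frames {9,4}
0 -> fault, evict 9, frames {4,0}
3 -> fault, evict 4, frames {0,3}
0 -> hit
3 -> hit
9 -> fault, evict 0, frames {3,9}
3 -> hit
8 -> fault, evict 9, frames {3,8}
4 -> fault, evict 8, frames {3,4}
Page faults: 7.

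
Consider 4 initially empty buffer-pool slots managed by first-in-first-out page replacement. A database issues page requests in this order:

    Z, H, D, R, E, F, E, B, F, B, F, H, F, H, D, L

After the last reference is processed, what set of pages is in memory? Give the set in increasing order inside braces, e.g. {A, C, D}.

{B, D, H, L}

Z → miss, frames (Z)
H → miss, frames (Z H)
D → miss, frames (Z H D)
R → miss, frames (Z H D R)
E → miss, evict Z, frames (H D R E)
F → miss, evict H, frames (D R E F)
E → hit
B → miss, evict D, frames (R E F B)
F → hit
B → hit
F → hit
H → miss, evict R, frames (E F B H)
F → hit
H → hit
D → miss, evict E, frames (F B H D)
L → miss, evict F, frames (B H D L)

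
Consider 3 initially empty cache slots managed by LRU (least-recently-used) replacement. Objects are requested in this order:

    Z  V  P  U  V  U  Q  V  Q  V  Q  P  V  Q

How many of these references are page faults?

6

Z -> fault, frames (Z)
V -> fault, frames (Z V)
P -> fault, frames (Z V P)
U -> fault, evict Z, frames (V P U)
V -> hit
U -> hit
Q -> fault, evict P, frames (V U Q)
V -> hit
Q -> hit
V -> hit
Q -> hit
P -> fault, evict U, frames (V Q P)
V -> hit
Q -> hit
Page faults: 6.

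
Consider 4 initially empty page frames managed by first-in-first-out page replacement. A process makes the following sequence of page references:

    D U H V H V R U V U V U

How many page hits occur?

D → fault, frames [D]
U → fault, frames [D, U]
H → fault, frames [D, U, H]
V → fault, frames [D, U, H, V]
H → hit
V → hit
R → fault, evict D, frames [U, H, V, R]
U → hit
V → hit
U → hit
V → hit
U → hit
Hits: 7.

7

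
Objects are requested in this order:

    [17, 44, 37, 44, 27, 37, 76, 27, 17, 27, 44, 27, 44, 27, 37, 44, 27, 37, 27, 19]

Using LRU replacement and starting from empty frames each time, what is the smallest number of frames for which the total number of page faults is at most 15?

f=1: 20 faults
f=2: 14 faults
f=3: 9 faults
f=4: 9 faults
f=5: 6 faults
f=6: 6 faults
Smallest f with faults ≤ 15 is 2.

2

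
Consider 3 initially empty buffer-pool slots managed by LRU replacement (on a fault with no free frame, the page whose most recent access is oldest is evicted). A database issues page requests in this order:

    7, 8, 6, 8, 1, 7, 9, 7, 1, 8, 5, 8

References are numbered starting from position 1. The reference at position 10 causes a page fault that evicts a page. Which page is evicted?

pos 1: 7: fault, frames [7]
pos 2: 8: fault, frames [7, 8]
pos 3: 6: fault, frames [7, 8, 6]
pos 4: 8: hit
pos 5: 1: fault, evict 7, frames [6, 8, 1]
pos 6: 7: fault, evict 6, frames [8, 1, 7]
pos 7: 9: fault, evict 8, frames [1, 7, 9]
pos 8: 7: hit
pos 9: 1: hit
pos 10: 8: fault, evict 9, frames [7, 1, 8]
At position 10, page 9 is evicted.

9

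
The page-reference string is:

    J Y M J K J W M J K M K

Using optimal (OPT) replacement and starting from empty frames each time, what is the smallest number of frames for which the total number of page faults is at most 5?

4

f=1: 12 faults
f=2: 7 faults
f=3: 6 faults
f=4: 5 faults
f=5: 5 faults
Smallest f with faults ≤ 5 is 4.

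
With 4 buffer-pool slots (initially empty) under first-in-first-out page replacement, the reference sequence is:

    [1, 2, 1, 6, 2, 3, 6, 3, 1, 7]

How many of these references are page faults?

1 → miss, frames [1]
2 → miss, frames [1, 2]
1 → hit
6 → miss, frames [1, 2, 6]
2 → hit
3 → miss, frames [1, 2, 6, 3]
6 → hit
3 → hit
1 → hit
7 → miss, evict 1, frames [2, 6, 3, 7]
Page faults: 5.

5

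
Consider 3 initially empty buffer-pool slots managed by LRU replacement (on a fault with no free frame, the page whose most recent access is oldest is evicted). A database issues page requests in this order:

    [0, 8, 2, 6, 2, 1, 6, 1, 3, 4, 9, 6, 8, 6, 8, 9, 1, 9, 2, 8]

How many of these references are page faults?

13

0 → miss, frames {0}
8 → miss, frames {0,8}
2 → miss, frames {0,8,2}
6 → miss, evict 0, frames {8,2,6}
2 → hit
1 → miss, evict 8, frames {6,2,1}
6 → hit
1 → hit
3 → miss, evict 2, frames {6,1,3}
4 → miss, evict 6, frames {1,3,4}
9 → miss, evict 1, frames {3,4,9}
6 → miss, evict 3, frames {4,9,6}
8 → miss, evict 4, frames {9,6,8}
6 → hit
8 → hit
9 → hit
1 → miss, evict 6, frames {8,9,1}
9 → hit
2 → miss, evict 8, frames {1,9,2}
8 → miss, evict 1, frames {9,2,8}
Page faults: 13.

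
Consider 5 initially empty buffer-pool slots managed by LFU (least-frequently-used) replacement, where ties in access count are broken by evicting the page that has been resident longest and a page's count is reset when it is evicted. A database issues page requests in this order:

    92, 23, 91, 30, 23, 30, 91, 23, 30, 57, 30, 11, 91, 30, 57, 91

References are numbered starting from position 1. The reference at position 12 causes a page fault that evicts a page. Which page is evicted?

pos 1: 92 → fault, frames (92)
pos 2: 23 → fault, frames (92 23)
pos 3: 91 → fault, frames (92 23 91)
pos 4: 30 → fault, frames (92 23 91 30)
pos 5: 23 → hit
pos 6: 30 → hit
pos 7: 91 → hit
pos 8: 23 → hit
pos 9: 30 → hit
pos 10: 57 → fault, frames (92 23 91 30 57)
pos 11: 30 → hit
pos 12: 11 → fault, evict 92, frames (23 91 30 57 11)
At position 12, page 92 is evicted.

92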